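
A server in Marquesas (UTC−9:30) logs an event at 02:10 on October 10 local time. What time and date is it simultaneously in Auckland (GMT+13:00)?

In UTC: 02:10 + 9:30 = 11:40 on Oct 10.
Auckland is UTC+13:00: 11:40 + 13:00 = 00:40 on Oct 11.

00:40 on Oct 11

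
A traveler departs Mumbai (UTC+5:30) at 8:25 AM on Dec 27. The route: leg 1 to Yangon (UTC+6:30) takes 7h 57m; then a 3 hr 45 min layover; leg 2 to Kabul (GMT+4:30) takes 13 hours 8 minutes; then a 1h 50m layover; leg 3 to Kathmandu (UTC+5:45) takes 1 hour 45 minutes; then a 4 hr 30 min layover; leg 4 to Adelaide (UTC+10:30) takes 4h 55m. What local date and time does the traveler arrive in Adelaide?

3:15 AM on December 29

Convert departure to UTC: 8:25 AM − 5:30 = 2:55 AM UTC on Dec 27.
Add 7 hours and 57 minutes leg 1 → 10:52 AM UTC.
Add 3 hours 45 minutes layover in Yangon → 2:37 PM UTC.
Add 13 hours 8 minutes leg 2 → 3:45 AM UTC (Dec 28).
Add 1 hour and 50 minutes layover in Kabul → 5:35 AM UTC.
Add 1 hour and 45 minutes leg 3 → 7:20 AM UTC.
Add 4 hours and 30 minutes layover in Kathmandu → 11:50 AM UTC.
Add 4 hours 55 minutes leg 4 → 4:45 PM UTC.
Adelaide is UTC+10:30, so local arrival = 4:45 PM + 10:30 = 3:15 AM on Dec 29.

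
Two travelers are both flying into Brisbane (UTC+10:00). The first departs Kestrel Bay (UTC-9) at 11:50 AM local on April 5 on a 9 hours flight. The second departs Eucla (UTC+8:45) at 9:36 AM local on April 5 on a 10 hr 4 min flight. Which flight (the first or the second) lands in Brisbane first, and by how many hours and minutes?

the second, by 18 hours 55 minutes

Flight 1 in UTC: 11:50 AM + 9:00 = 8:50 PM on Apr 5.
+9 hours → arrive 5:50 AM UTC on Apr 6.
Flight 2 in UTC: 9:36 AM − 8:45 = 12:51 AM on Apr 5.
+10 hours 4 minutes → arrive 10:55 AM UTC on Apr 5.
Flight 2 lands earlier by 18 hours 55 minutes.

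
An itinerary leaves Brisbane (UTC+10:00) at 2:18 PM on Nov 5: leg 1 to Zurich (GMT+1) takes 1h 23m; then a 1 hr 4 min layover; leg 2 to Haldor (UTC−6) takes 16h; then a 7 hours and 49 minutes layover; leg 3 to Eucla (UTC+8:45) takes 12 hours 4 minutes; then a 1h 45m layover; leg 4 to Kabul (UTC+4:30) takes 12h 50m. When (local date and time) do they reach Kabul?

Convert departure to UTC: 2:18 PM − 10:00 = 4:18 AM UTC on Nov 5.
Add 1 hour 23 minutes leg 1 → 5:41 AM UTC.
Add 1 hour and 4 minutes layover in Zurich → 6:45 AM UTC.
Add 16 hours leg 2 → 10:45 PM UTC.
Add 7 hours 49 minutes layover in Haldor → 6:34 AM UTC (Nov 6).
Add 12 hours and 4 minutes leg 3 → 6:38 PM UTC.
Add 1 hour and 45 minutes layover in Eucla → 8:23 PM UTC.
Add 12 hours and 50 minutes leg 4 → 9:13 AM UTC (Nov 7).
Kabul is UTC+4:30, so local arrival = 9:13 AM + 4:30 = 1:43 PM on Nov 7.

1:43 PM on Nov 7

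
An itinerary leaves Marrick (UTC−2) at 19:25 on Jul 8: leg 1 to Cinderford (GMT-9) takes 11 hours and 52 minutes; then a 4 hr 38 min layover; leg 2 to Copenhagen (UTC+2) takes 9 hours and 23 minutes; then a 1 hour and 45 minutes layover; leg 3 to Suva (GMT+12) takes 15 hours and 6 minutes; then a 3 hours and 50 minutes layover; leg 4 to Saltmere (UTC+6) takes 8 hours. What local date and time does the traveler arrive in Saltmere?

Convert departure to UTC: 19:25 + 2:00 = 21:25 UTC on Jul 8.
Add 11 hours 52 minutes leg 1 → 09:17 UTC (Jul 9).
Add 4 hours 38 minutes layover in Cinderford → 13:55 UTC.
Add 9 hours 23 minutes leg 2 → 23:18 UTC.
Add 1 hour and 45 minutes layover in Copenhagen → 01:03 UTC (Jul 10).
Add 15 hours 6 minutes leg 3 → 16:09 UTC.
Add 3 hours 50 minutes layover in Suva → 19:59 UTC.
Add 8 hours leg 4 → 03:59 UTC (Jul 11).
Saltmere is UTC+6:00, so local arrival = 03:59 + 6:00 = 09:59 on Jul 11.

09:59 on July 11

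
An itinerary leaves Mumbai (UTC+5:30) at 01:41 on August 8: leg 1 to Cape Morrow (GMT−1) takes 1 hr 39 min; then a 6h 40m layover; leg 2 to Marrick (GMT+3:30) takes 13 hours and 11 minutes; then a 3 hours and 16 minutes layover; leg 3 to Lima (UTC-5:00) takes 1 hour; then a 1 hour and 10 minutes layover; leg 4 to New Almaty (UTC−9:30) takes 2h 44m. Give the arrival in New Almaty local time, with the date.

16:21 on Aug 8

Convert departure to UTC: 01:41 − 5:30 = 20:11 UTC on Aug 7.
Add 1 hour 39 minutes leg 1 → 21:50 UTC.
Add 6 hours and 40 minutes layover in Cape Morrow → 04:30 UTC (Aug 8).
Add 13 hours 11 minutes leg 2 → 17:41 UTC.
Add 3 hours 16 minutes layover in Marrick → 20:57 UTC.
Add 1 hour leg 3 → 21:57 UTC.
Add 1 hour 10 minutes layover in Lima → 23:07 UTC.
Add 2 hours 44 minutes leg 4 → 01:51 UTC (Aug 9).
New Almaty is UTC−9:30, so local arrival = 01:51 − 9:30 = 16:21 on Aug 8.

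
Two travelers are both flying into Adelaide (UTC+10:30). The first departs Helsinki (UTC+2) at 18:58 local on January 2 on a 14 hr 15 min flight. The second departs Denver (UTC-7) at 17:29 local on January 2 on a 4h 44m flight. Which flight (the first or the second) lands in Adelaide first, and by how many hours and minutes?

Flight 1 in UTC: 18:58 − 2:00 = 16:58 on Jan 2.
+14 hours 15 minutes → arrive 07:13 UTC on Jan 3.
Flight 2 in UTC: 17:29 + 7:00 = 00:29 on Jan 3.
+4 hours 44 minutes → arrive 05:13 UTC on Jan 3.
Flight 2 lands earlier by 2 hours.

the second, by 2 hours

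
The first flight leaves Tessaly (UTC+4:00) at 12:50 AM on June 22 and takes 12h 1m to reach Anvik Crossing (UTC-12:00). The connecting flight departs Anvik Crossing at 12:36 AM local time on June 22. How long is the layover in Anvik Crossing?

Convert departure to UTC: 12:50 AM − 4:00 = 8:50 PM UTC on Jun 21.
Add 12 hours 1 minute flight time → 8:51 AM UTC (Jun 22).
Anvik Crossing is UTC−12:00, so local arrival = 8:51 AM − 12:00 = 8:51 PM on Jun 21.
Layover = 12:36 AM − 8:51 PM (+1 day) = 3 hours 45 minutes.

3 hours 45 minutes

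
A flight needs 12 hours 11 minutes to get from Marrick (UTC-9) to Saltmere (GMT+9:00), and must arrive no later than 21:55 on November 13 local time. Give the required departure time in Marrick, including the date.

15:44 on November 12

Target arrival in UTC: 21:55 − 9:00 = 12:55 on Nov 13.
Subtract 12 hours and 11 minutes → departure 00:44 UTC on Nov 13.
Marrick is UTC−9:00: 00:44 − 9:00 = 15:44 on Nov 12.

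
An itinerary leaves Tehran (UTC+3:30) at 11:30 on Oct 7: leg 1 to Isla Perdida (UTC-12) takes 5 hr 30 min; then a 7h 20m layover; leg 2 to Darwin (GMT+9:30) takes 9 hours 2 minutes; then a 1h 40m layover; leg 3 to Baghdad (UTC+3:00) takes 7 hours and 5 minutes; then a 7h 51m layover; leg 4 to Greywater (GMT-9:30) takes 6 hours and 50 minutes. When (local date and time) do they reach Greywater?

Convert departure to UTC: 11:30 − 3:30 = 08:00 UTC on Oct 7.
Add 5 hours 30 minutes leg 1 → 13:30 UTC.
Add 7 hours 20 minutes layover in Isla Perdida → 20:50 UTC.
Add 9 hours 2 minutes leg 2 → 05:52 UTC (Oct 8).
Add 1 hour and 40 minutes layover in Darwin → 07:32 UTC.
Add 7 hours and 5 minutes leg 3 → 14:37 UTC.
Add 7 hours 51 minutes layover in Baghdad → 22:28 UTC.
Add 6 hours 50 minutes leg 4 → 05:18 UTC (Oct 9).
Greywater is UTC−9:30, so local arrival = 05:18 − 9:30 = 19:48 on Oct 8.

19:48 on October 8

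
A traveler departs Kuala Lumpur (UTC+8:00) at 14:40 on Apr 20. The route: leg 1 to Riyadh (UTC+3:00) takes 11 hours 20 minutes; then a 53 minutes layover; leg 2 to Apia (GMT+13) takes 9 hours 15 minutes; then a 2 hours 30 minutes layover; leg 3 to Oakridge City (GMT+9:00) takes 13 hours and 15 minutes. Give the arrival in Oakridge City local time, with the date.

04:53 on April 22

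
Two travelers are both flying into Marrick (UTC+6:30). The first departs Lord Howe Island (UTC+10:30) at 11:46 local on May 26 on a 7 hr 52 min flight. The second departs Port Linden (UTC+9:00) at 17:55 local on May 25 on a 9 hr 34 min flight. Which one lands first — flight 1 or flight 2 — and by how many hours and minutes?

the second, by 14 hours 39 minutes

Flight 1 in UTC: 11:46 − 10:30 = 01:16 on May 26.
+7 hours and 52 minutes → arrive 09:08 UTC on May 26.
Flight 2 in UTC: 17:55 − 9:00 = 08:55 on May 25.
+9 hours 34 minutes → arrive 18:29 UTC on May 25.
Flight 2 lands earlier by 14 hours 39 minutes.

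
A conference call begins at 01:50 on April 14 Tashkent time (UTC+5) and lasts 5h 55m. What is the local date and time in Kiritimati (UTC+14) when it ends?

Convert start to UTC: 01:50 − 5:00 = 20:50 UTC on Apr 13.
Add 5 hours and 55 minutes duration → 02:45 UTC (Apr 14).
Kiritimati is UTC+14:00, so local end time = 02:45 + 14:00 = 16:45 on Apr 14.

16:45 on Apr 14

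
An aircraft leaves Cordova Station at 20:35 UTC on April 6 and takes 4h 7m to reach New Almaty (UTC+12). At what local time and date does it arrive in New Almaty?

12:42 on Apr 7

Departure is given in UTC: 20:35 on Apr 6.
Add 4 hours 7 minutes → 00:42 UTC (Apr 7).
New Almaty is UTC+12:00: 00:42 + 12:00 = 12:42 on Apr 7.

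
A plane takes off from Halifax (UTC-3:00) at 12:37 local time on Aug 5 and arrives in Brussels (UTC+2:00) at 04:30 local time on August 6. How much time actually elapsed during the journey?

10 hours 53 minutes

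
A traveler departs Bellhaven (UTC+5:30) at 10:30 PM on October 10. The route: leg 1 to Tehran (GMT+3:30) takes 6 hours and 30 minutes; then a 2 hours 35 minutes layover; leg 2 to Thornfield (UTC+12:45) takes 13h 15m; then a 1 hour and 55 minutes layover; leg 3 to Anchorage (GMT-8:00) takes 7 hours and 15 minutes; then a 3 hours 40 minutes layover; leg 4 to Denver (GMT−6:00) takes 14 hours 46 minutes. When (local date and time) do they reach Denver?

Convert departure to UTC: 10:30 PM − 5:30 = 5:00 PM UTC on Oct 10.
Add 6 hours and 30 minutes leg 1 → 11:30 PM UTC.
Add 2 hours and 35 minutes layover in Tehran → 2:05 AM UTC (Oct 11).
Add 13 hours and 15 minutes leg 2 → 3:20 PM UTC.
Add 1 hour and 55 minutes layover in Thornfield → 5:15 PM UTC.
Add 7 hours and 15 minutes leg 3 → 12:30 AM UTC (Oct 12).
Add 3 hours and 40 minutes layover in Anchorage → 4:10 AM UTC.
Add 14 hours 46 minutes leg 4 → 6:56 PM UTC.
Denver is UTC−6:00, so local arrival = 6:56 PM − 6:00 = 12:56 PM on Oct 12.

12:56 PM on Oct 12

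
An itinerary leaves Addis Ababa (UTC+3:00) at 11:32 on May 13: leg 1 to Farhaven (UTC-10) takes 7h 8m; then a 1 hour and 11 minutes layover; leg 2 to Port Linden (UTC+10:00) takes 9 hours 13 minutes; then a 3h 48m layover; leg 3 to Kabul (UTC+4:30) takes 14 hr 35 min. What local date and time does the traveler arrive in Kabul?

00:57 on May 15

Convert departure to UTC: 11:32 − 3:00 = 08:32 UTC on May 13.
Add 7 hours 8 minutes leg 1 → 15:40 UTC.
Add 1 hour and 11 minutes layover in Farhaven → 16:51 UTC.
Add 9 hours and 13 minutes leg 2 → 02:04 UTC (May 14).
Add 3 hours and 48 minutes layover in Port Linden → 05:52 UTC.
Add 14 hours and 35 minutes leg 3 → 20:27 UTC.
Kabul is UTC+4:30, so local arrival = 20:27 + 4:30 = 00:57 on May 15.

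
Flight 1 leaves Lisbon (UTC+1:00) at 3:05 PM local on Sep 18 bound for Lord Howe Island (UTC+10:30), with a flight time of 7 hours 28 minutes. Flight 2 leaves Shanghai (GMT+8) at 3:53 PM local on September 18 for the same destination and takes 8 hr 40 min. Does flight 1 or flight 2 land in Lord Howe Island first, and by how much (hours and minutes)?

the second, by 5 hours

Flight 1 in UTC: 3:05 PM − 1:00 = 2:05 PM on Sep 18.
+7 hours 28 minutes → arrive 9:33 PM UTC on Sep 18.
Flight 2 in UTC: 3:53 PM − 8:00 = 7:53 AM on Sep 18.
+8 hours 40 minutes → arrive 4:33 PM UTC on Sep 18.
Flight 2 lands earlier by 5 hours.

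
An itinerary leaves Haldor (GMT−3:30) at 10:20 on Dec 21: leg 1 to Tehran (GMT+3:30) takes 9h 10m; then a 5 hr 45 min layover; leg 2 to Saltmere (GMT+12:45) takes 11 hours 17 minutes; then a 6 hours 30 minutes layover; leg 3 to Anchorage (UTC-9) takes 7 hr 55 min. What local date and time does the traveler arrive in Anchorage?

Convert departure to UTC: 10:20 + 3:30 = 13:50 UTC on Dec 21.
Add 9 hours and 10 minutes leg 1 → 23:00 UTC.
Add 5 hours 45 minutes layover in Tehran → 04:45 UTC (Dec 22).
Add 11 hours and 17 minutes leg 2 → 16:02 UTC.
Add 6 hours and 30 minutes layover in Saltmere → 22:32 UTC.
Add 7 hours and 55 minutes leg 3 → 06:27 UTC (Dec 23).
Anchorage is UTC−9:00, so local arrival = 06:27 − 9:00 = 21:27 on Dec 22.

21:27 on Dec 22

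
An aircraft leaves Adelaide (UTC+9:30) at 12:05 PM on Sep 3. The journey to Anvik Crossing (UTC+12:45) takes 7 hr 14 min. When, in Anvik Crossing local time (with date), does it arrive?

10:34 PM on Sep 3

Convert departure to UTC: 12:05 PM − 9:30 = 2:35 AM UTC on Sep 3.
Add 7 hours 14 minutes travel time → 9:49 AM UTC.
Anvik Crossing is UTC+12:45, so local arrival = 9:49 AM + 12:45 = 10:34 PM on Sep 3.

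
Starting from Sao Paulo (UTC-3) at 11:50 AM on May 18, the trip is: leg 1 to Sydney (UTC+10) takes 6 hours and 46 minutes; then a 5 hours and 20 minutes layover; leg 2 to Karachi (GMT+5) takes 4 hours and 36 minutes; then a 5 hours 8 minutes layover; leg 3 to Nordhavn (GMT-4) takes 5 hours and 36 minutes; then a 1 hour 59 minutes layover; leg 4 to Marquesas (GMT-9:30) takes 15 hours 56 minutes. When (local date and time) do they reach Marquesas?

Convert departure to UTC: 11:50 AM + 3:00 = 2:50 PM UTC on May 18.
Add 6 hours and 46 minutes leg 1 → 9:36 PM UTC.
Add 5 hours and 20 minutes layover in Sydney → 2:56 AM UTC (May 19).
Add 4 hours 36 minutes leg 2 → 7:32 AM UTC.
Add 5 hours and 8 minutes layover in Karachi → 12:40 PM UTC.
Add 5 hours 36 minutes leg 3 → 6:16 PM UTC.
Add 1 hour 59 minutes layover in Nordhavn → 8:15 PM UTC.
Add 15 hours 56 minutes leg 4 → 12:11 PM UTC (May 20).
Marquesas is UTC−9:30, so local arrival = 12:11 PM − 9:30 = 2:41 AM on May 20.

2:41 AM on May 20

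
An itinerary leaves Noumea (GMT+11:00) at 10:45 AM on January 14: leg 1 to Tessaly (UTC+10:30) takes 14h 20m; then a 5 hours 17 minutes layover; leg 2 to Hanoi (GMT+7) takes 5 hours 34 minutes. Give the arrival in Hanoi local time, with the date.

Convert departure to UTC: 10:45 AM − 11:00 = 11:45 PM UTC on Jan 13.
Add 14 hours and 20 minutes leg 1 → 2:05 PM UTC (Jan 14).
Add 5 hours 17 minutes layover in Tessaly → 7:22 PM UTC.
Add 5 hours and 34 minutes leg 2 → 12:56 AM UTC (Jan 15).
Hanoi is UTC+7:00, so local arrival = 12:56 AM + 7:00 = 7:56 AM on Jan 15.

7:56 AM on Jan 15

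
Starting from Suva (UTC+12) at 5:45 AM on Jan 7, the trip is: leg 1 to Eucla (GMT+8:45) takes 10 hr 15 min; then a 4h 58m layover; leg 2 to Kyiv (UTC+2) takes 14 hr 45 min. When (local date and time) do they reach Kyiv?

1:43 AM on Jan 8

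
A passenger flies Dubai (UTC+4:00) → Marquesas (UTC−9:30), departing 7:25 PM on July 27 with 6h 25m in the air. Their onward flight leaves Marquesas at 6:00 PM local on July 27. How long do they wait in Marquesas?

Convert departure to UTC: 7:25 PM − 4:00 = 3:25 PM UTC on Jul 27.
Add 6 hours 25 minutes flight time → 9:50 PM UTC.
Marquesas is UTC−9:30, so local arrival = 9:50 PM − 9:30 = 12:20 PM on Jul 27.
Layover = 6:00 PM − 12:20 PM = 5 hours 40 minutes.

5 hours 40 minutes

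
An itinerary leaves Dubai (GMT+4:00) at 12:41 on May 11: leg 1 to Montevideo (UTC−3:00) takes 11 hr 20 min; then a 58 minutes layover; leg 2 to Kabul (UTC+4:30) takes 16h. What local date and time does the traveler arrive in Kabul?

17:29 on May 12

Convert departure to UTC: 12:41 − 4:00 = 08:41 UTC on May 11.
Add 11 hours and 20 minutes leg 1 → 20:01 UTC.
Add 58 minutes layover in Montevideo → 20:59 UTC.
Add 16 hours leg 2 → 12:59 UTC (May 12).
Kabul is UTC+4:30, so local arrival = 12:59 + 4:30 = 17:29 on May 12.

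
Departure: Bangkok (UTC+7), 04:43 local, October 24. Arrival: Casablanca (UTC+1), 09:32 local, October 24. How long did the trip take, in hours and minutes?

10 hours 49 minutes

Casablanca is 6:00 behind Bangkok.
Clock-face elapsed time (ignoring zones) is 4 hours 49 minutes.
Actual elapsed = 4 hours 49 minutes + 6:00 = 10 hours 49 minutes.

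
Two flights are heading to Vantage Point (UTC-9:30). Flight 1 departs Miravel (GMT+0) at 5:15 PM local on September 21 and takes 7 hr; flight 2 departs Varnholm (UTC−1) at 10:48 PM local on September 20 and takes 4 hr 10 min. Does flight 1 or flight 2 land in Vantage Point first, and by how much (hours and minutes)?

the second, by 20 hours 17 minutes

Flight 1 departs at 5:15 PM UTC (Sep 21).
+7 hours → arrive 12:15 AM UTC on Sep 22.
Flight 2 in UTC: 10:48 PM + 1:00 = 11:48 PM on Sep 20.
+4 hours and 10 minutes → arrive 3:58 AM UTC on Sep 21.
Flight 2 lands earlier by 20 hours 17 minutes.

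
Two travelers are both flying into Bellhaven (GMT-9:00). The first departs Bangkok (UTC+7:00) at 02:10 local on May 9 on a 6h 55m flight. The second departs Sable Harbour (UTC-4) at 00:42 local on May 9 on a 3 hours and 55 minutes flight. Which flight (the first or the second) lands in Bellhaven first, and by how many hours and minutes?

the first, by 6 hours 32 minutes

Flight 1 in UTC: 02:10 − 7:00 = 19:10 on May 8.
+6 hours 55 minutes → arrive 02:05 UTC on May 9.
Flight 2 in UTC: 00:42 + 4:00 = 04:42 on May 9.
+3 hours 55 minutes → arrive 08:37 UTC on May 9.
Flight 1 lands earlier by 6 hours 32 minutes.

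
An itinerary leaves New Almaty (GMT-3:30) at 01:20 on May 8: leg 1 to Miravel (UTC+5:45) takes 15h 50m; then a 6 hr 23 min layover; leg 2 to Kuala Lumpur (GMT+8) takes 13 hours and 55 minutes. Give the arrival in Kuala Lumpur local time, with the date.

00:58 on May 10

Convert departure to UTC: 01:20 + 3:30 = 04:50 UTC on May 8.
Add 15 hours 50 minutes leg 1 → 20:40 UTC.
Add 6 hours 23 minutes layover in Miravel → 03:03 UTC (May 9).
Add 13 hours and 55 minutes leg 2 → 16:58 UTC.
Kuala Lumpur is UTC+8:00, so local arrival = 16:58 + 8:00 = 00:58 on May 10.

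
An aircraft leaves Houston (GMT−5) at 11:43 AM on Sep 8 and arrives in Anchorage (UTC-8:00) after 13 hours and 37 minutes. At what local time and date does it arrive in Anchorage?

10:20 PM on September 8

Convert departure to UTC: 11:43 AM + 5:00 = 4:43 PM UTC on Sep 8.
Add 13 hours and 37 minutes travel time → 6:20 AM UTC (Sep 9).
Anchorage is UTC−8:00, so local arrival = 6:20 AM − 8:00 = 10:20 PM on Sep 8.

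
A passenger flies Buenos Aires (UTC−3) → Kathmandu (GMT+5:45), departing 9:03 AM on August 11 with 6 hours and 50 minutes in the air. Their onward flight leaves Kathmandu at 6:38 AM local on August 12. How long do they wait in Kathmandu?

6 hours

Convert departure to UTC: 9:03 AM + 3:00 = 12:03 PM UTC on Aug 11.
Add 6 hours 50 minutes flight time → 6:53 PM UTC.
Kathmandu is UTC+5:45, so local arrival = 6:53 PM + 5:45 = 12:38 AM on Aug 12.
Layover = 6:38 AM − 12:38 AM = 6 hours.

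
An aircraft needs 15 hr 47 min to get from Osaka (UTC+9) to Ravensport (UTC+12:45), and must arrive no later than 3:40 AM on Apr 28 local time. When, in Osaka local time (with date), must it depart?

8:08 AM on April 27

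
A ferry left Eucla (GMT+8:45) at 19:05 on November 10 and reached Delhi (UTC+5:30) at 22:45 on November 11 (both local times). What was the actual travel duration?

30 hours 55 minutes

Departure in UTC: 19:05 − 8:45 = 10:20 on Nov 10.
Arrival in UTC: 22:45 − 5:30 = 17:15 on Nov 11.
Elapsed = 17:15 − 10:20 (+1 day) = 30 hours 55 minutes.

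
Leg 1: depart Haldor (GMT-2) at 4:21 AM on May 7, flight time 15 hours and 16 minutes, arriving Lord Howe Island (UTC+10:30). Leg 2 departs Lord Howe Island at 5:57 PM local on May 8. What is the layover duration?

9 hours 50 minutes

Convert departure to UTC: 4:21 AM + 2:00 = 6:21 AM UTC on May 7.
Add 15 hours and 16 minutes flight time → 9:37 PM UTC.
Lord Howe Island is UTC+10:30, so local arrival = 9:37 PM + 10:30 = 8:07 AM on May 8.
Layover = 5:57 PM − 8:07 AM = 9 hours 50 minutes.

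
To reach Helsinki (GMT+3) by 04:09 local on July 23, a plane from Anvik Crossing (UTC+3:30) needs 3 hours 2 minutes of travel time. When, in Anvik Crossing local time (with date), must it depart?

Target arrival in UTC: 04:09 − 3:00 = 01:09 on Jul 23.
Subtract 3 hours 2 minutes → departure 22:07 UTC on Jul 22.
Anvik Crossing is UTC+3:30: 22:07 + 3:30 = 01:37 on Jul 23.

01:37 on July 23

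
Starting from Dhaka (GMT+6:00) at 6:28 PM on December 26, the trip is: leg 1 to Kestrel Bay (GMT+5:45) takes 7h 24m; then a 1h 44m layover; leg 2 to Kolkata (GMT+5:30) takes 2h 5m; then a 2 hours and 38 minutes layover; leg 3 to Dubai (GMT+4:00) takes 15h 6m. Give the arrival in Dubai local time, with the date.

9:25 PM on Dec 27

Convert departure to UTC: 6:28 PM − 6:00 = 12:28 PM UTC on Dec 26.
Add 7 hours 24 minutes leg 1 → 7:52 PM UTC.
Add 1 hour 44 minutes layover in Kestrel Bay → 9:36 PM UTC.
Add 2 hours and 5 minutes leg 2 → 11:41 PM UTC.
Add 2 hours 38 minutes layover in Kolkata → 2:19 AM UTC (Dec 27).
Add 15 hours 6 minutes leg 3 → 5:25 PM UTC.
Dubai is UTC+4:00, so local arrival = 5:25 PM + 4:00 = 9:25 PM on Dec 27.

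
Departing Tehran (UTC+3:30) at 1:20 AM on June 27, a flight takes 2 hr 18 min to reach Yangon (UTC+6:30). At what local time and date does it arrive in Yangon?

Yangon is 3:00 ahead of Tehran.
After 2 hours and 18 minutes it is 3:38 AM in Tehran.
Shift by the zone difference: 3:38 AM + 3:00 = 6:38 AM on Jun 27 in Yangon.

6:38 AM on June 27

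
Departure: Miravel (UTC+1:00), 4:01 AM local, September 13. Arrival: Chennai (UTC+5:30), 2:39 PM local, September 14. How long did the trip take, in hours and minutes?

30 hours 8 minutes

Departure in UTC: 4:01 AM − 1:00 = 3:01 AM on Sep 13.
Arrival in UTC: 2:39 PM − 5:30 = 9:09 AM on Sep 14.
Elapsed = 9:09 AM − 3:01 AM (+1 day) = 30 hours 8 minutes.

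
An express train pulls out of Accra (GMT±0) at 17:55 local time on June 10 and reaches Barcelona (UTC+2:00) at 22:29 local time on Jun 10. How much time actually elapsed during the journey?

Barcelona is 2:00 ahead of Accra.
Clock-face elapsed time (ignoring zones) is 4 hours 34 minutes.
Actual elapsed = 4 hours 34 minutes − 2:00 = 2 hours 34 minutes.

2 hours 34 minutes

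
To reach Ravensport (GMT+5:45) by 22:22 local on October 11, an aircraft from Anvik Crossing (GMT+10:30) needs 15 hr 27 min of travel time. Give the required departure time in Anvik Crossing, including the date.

Target arrival in UTC: 22:22 − 5:45 = 16:37 on Oct 11.
Subtract 15 hours and 27 minutes → departure 01:10 UTC on Oct 11.
Anvik Crossing is UTC+10:30: 01:10 + 10:30 = 11:40 on Oct 11.

11:40 on October 11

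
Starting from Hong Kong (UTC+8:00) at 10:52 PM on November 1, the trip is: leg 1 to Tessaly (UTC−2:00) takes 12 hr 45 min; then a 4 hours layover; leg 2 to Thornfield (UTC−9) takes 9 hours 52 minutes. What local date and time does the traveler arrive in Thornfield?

8:29 AM on November 2

Convert departure to UTC: 10:52 PM − 8:00 = 2:52 PM UTC on Nov 1.
Add 12 hours 45 minutes leg 1 → 3:37 AM UTC (Nov 2).
Add 4 hours layover in Tessaly → 7:37 AM UTC.
Add 9 hours 52 minutes leg 2 → 5:29 PM UTC.
Thornfield is UTC−9:00, so local arrival = 5:29 PM − 9:00 = 8:29 AM on Nov 2.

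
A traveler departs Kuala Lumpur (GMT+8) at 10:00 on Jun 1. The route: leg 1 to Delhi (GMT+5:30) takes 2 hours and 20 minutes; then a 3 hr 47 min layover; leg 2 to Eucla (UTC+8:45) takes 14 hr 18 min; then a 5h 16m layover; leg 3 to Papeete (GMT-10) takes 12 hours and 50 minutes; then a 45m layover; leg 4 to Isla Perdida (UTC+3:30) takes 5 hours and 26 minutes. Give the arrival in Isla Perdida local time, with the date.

Convert departure to UTC: 10:00 − 8:00 = 02:00 UTC on Jun 1.
Add 2 hours and 20 minutes leg 1 → 04:20 UTC.
Add 3 hours 47 minutes layover in Delhi → 08:07 UTC.
Add 14 hours 18 minutes leg 2 → 22:25 UTC.
Add 5 hours 16 minutes layover in Eucla → 03:41 UTC (Jun 2).
Add 12 hours 50 minutes leg 3 → 16:31 UTC.
Add 45 minutes layover in Papeete → 17:16 UTC.
Add 5 hours 26 minutes leg 4 → 22:42 UTC.
Isla Perdida is UTC+3:30, so local arrival = 22:42 + 3:30 = 02:12 on Jun 3.

02:12 on June 3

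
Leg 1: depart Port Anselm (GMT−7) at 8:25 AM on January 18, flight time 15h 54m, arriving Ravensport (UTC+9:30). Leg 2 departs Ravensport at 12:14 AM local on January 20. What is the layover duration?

7 hours 25 minutes

Convert departure to UTC: 8:25 AM + 7:00 = 3:25 PM UTC on Jan 18.
Add 15 hours and 54 minutes flight time → 7:19 AM UTC (Jan 19).
Ravensport is UTC+9:30, so local arrival = 7:19 AM + 9:30 = 4:49 PM on Jan 19.
Layover = 12:14 AM − 4:49 PM (+1 day) = 7 hours 25 minutes.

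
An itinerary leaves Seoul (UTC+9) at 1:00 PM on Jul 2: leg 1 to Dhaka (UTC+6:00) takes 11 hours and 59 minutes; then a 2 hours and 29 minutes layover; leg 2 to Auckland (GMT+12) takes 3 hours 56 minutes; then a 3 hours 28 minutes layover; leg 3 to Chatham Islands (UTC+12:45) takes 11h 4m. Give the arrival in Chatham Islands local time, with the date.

Convert departure to UTC: 1:00 PM − 9:00 = 4:00 AM UTC on Jul 2.
Add 11 hours and 59 minutes leg 1 → 3:59 PM UTC.
Add 2 hours and 29 minutes layover in Dhaka → 6:28 PM UTC.
Add 3 hours 56 minutes leg 2 → 10:24 PM UTC.
Add 3 hours and 28 minutes layover in Auckland → 1:52 AM UTC (Jul 3).
Add 11 hours 4 minutes leg 3 → 12:56 PM UTC.
Chatham Islands is UTC+12:45, so local arrival = 12:56 PM + 12:45 = 1:41 AM on Jul 4.

1:41 AM on Jul 4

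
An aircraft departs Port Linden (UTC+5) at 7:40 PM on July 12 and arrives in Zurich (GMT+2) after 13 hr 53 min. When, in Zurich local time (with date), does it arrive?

Convert departure to UTC: 7:40 PM − 5:00 = 2:40 PM UTC on Jul 12.
Add 13 hours and 53 minutes travel time → 4:33 AM UTC (Jul 13).
Zurich is UTC+2:00, so local arrival = 4:33 AM + 2:00 = 6:33 AM on Jul 13.

6:33 AM on July 13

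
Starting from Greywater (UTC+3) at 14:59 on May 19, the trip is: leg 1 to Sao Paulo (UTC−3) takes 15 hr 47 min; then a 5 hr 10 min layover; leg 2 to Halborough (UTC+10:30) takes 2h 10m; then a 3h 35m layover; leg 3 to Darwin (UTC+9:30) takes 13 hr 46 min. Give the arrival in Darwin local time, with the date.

13:57 on May 21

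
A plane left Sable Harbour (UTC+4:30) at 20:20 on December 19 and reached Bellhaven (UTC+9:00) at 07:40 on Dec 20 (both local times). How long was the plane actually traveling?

6 hours 50 minutes

Departure in UTC: 20:20 − 4:30 = 15:50 on Dec 19.
Arrival in UTC: 07:40 − 9:00 = 22:40 on Dec 19.
Elapsed = 22:40 − 15:50 = 6 hours 50 minutes.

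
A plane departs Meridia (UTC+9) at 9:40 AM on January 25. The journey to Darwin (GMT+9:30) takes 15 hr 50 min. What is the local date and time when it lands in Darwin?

2:00 AM on January 26

Convert departure to UTC: 9:40 AM − 9:00 = 12:40 AM UTC on Jan 25.
Add 15 hours 50 minutes travel time → 4:30 PM UTC.
Darwin is UTC+9:30, so local arrival = 4:30 PM + 9:30 = 2:00 AM on Jan 26.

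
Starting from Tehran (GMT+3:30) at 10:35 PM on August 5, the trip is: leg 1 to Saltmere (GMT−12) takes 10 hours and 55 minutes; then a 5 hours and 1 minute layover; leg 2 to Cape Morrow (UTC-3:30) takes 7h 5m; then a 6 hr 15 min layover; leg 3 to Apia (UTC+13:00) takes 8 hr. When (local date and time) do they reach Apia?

9:21 PM on Aug 7

Convert departure to UTC: 10:35 PM − 3:30 = 7:05 PM UTC on Aug 5.
Add 10 hours and 55 minutes leg 1 → 6:00 AM UTC (Aug 6).
Add 5 hours and 1 minute layover in Saltmere → 11:01 AM UTC.
Add 7 hours and 5 minutes leg 2 → 6:06 PM UTC.
Add 6 hours and 15 minutes layover in Cape Morrow → 12:21 AM UTC (Aug 7).
Add 8 hours leg 3 → 8:21 AM UTC.
Apia is UTC+13:00, so local arrival = 8:21 AM + 13:00 = 9:21 PM on Aug 7.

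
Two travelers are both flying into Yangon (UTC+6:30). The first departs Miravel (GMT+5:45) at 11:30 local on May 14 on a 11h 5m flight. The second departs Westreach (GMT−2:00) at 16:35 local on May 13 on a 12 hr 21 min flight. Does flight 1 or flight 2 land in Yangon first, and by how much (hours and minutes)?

the second, by 9 hours 54 minutes

Flight 1 in UTC: 11:30 − 5:45 = 05:45 on May 14.
+11 hours and 5 minutes → arrive 16:50 UTC on May 14.
Flight 2 in UTC: 16:35 + 2:00 = 18:35 on May 13.
+12 hours and 21 minutes → arrive 06:56 UTC on May 14.
Flight 2 lands earlier by 9 hours 54 minutes.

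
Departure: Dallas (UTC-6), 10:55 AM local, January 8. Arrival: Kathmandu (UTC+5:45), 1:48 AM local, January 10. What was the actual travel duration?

Departure in UTC: 10:55 AM + 6:00 = 4:55 PM on Jan 8.
Arrival in UTC: 1:48 AM − 5:45 = 8:03 PM on Jan 9.
Elapsed = 8:03 PM − 4:55 PM (+1 day) = 27 hours 8 minutes.

27 hours 8 minutes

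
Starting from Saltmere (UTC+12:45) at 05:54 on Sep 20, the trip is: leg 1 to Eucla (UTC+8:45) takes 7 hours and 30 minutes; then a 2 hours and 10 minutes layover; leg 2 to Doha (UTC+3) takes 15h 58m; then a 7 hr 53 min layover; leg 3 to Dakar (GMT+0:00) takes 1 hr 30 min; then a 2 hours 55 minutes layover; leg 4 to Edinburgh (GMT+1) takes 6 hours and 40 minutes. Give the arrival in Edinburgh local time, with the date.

14:45 on Sep 21

Convert departure to UTC: 05:54 − 12:45 = 17:09 UTC on Sep 19.
Add 7 hours 30 minutes leg 1 → 00:39 UTC (Sep 20).
Add 2 hours 10 minutes layover in Eucla → 02:49 UTC.
Add 15 hours and 58 minutes leg 2 → 18:47 UTC.
Add 7 hours and 53 minutes layover in Doha → 02:40 UTC (Sep 21).
Add 1 hour 30 minutes leg 3 → 04:10 UTC.
Add 2 hours 55 minutes layover in Dakar → 07:05 UTC.
Add 6 hours 40 minutes leg 4 → 13:45 UTC.
Edinburgh is UTC+1:00, so local arrival = 13:45 + 1:00 = 14:45 on Sep 21.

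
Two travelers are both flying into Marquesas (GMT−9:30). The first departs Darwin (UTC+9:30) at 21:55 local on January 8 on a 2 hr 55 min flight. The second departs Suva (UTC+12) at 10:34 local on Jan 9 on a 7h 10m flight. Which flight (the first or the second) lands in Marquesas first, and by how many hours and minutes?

Flight 1 in UTC: 21:55 − 9:30 = 12:25 on Jan 8.
+2 hours 55 minutes → arrive 15:20 UTC on Jan 8.
Flight 2 in UTC: 10:34 − 12:00 = 22:34 on Jan 8.
+7 hours 10 minutes → arrive 05:44 UTC on Jan 9.
Flight 1 lands earlier by 14 hours 24 minutes.

the first, by 14 hours 24 minutes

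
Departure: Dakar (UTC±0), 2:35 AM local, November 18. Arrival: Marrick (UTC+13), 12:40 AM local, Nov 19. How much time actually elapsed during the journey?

Departure is already UTC: 2:35 AM on Nov 18.
Arrival in UTC: 12:40 AM − 13:00 = 11:40 AM on Nov 18.
Elapsed = 11:40 AM − 2:35 AM = 9 hours 5 minutes.

9 hours 5 minutes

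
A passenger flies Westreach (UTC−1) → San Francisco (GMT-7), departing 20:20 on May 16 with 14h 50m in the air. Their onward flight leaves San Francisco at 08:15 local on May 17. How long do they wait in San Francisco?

Convert departure to UTC: 20:20 + 1:00 = 21:20 UTC on May 16.
Add 14 hours 50 minutes flight time → 12:10 UTC (May 17).
San Francisco is UTC−7:00, so local arrival = 12:10 − 7:00 = 05:10 on May 17.
Layover = 08:15 − 05:10 = 3 hours 5 minutes.

3 hours 5 minutes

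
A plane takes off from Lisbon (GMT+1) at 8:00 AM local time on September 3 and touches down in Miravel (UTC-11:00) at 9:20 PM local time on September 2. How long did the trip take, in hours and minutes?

Departure in UTC: 8:00 AM − 1:00 = 7:00 AM on Sep 3.
Arrival in UTC: 9:20 PM + 11:00 = 8:20 AM on Sep 3.
Elapsed = 8:20 AM − 7:00 AM = 1 hour 20 minutes.

1 hour 20 minutes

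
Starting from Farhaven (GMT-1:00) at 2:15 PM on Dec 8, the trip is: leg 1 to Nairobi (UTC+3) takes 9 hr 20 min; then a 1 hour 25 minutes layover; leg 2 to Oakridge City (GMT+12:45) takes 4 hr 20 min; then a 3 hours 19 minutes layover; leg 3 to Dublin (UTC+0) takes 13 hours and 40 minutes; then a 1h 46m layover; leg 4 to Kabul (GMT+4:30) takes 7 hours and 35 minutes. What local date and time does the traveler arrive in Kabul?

1:10 PM on Dec 10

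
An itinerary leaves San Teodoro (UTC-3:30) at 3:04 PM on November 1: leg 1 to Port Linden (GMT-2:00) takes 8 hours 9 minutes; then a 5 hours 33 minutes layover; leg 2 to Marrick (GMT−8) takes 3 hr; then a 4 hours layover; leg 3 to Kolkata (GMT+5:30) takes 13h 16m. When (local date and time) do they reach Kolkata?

Convert departure to UTC: 3:04 PM + 3:30 = 6:34 PM UTC on Nov 1.
Add 8 hours 9 minutes leg 1 → 2:43 AM UTC (Nov 2).
Add 5 hours and 33 minutes layover in Port Linden → 8:16 AM UTC.
Add 3 hours leg 2 → 11:16 AM UTC.
Add 4 hours layover in Marrick → 3:16 PM UTC.
Add 13 hours and 16 minutes leg 3 → 4:32 AM UTC (Nov 3).
Kolkata is UTC+5:30, so local arrival = 4:32 AM + 5:30 = 10:02 AM on Nov 3.

10:02 AM on Nov 3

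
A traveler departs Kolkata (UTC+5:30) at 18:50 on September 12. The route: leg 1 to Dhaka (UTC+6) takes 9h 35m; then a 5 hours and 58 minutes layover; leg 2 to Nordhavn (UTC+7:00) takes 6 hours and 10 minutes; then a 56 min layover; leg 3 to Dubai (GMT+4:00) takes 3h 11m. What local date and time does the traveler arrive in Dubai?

19:10 on September 13

Convert departure to UTC: 18:50 − 5:30 = 13:20 UTC on Sep 12.
Add 9 hours 35 minutes leg 1 → 22:55 UTC.
Add 5 hours and 58 minutes layover in Dhaka → 04:53 UTC (Sep 13).
Add 6 hours and 10 minutes leg 2 → 11:03 UTC.
Add 56 minutes layover in Nordhavn → 11:59 UTC.
Add 3 hours and 11 minutes leg 3 → 15:10 UTC.
Dubai is UTC+4:00, so local arrival = 15:10 + 4:00 = 19:10 on Sep 13.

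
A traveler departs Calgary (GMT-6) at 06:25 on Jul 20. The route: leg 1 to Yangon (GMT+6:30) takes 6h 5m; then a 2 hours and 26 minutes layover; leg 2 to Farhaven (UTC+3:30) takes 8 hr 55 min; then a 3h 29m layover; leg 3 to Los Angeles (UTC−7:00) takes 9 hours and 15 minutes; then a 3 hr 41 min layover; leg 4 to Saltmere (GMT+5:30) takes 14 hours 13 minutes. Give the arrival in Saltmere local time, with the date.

Convert departure to UTC: 06:25 + 6:00 = 12:25 UTC on Jul 20.
Add 6 hours and 5 minutes leg 1 → 18:30 UTC.
Add 2 hours 26 minutes layover in Yangon → 20:56 UTC.
Add 8 hours and 55 minutes leg 2 → 05:51 UTC (Jul 21).
Add 3 hours 29 minutes layover in Farhaven → 09:20 UTC.
Add 9 hours and 15 minutes leg 3 → 18:35 UTC.
Add 3 hours and 41 minutes layover in Los Angeles → 22:16 UTC.
Add 14 hours and 13 minutes leg 4 → 12:29 UTC (Jul 22).
Saltmere is UTC+5:30, so local arrival = 12:29 + 5:30 = 17:59 on Jul 22.

17:59 on Jul 22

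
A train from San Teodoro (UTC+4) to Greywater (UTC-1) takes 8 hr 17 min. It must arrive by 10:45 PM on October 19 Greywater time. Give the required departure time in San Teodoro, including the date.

7:28 PM on October 19

Target arrival in UTC: 10:45 PM + 1:00 = 11:45 PM on Oct 19.
Subtract 8 hours and 17 minutes → departure 3:28 PM UTC on Oct 19.
San Teodoro is UTC+4:00: 3:28 PM + 4:00 = 7:28 PM on Oct 19.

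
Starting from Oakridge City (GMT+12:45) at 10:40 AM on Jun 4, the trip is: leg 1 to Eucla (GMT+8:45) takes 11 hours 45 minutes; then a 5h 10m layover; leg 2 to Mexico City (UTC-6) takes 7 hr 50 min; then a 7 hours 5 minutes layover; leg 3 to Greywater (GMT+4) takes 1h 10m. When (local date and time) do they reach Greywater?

10:55 AM on June 5

Convert departure to UTC: 10:40 AM − 12:45 = 9:55 PM UTC on Jun 3.
Add 11 hours and 45 minutes leg 1 → 9:40 AM UTC (Jun 4).
Add 5 hours and 10 minutes layover in Eucla → 2:50 PM UTC.
Add 7 hours 50 minutes leg 2 → 10:40 PM UTC.
Add 7 hours and 5 minutes layover in Mexico City → 5:45 AM UTC (Jun 5).
Add 1 hour and 10 minutes leg 3 → 6:55 AM UTC.
Greywater is UTC+4:00, so local arrival = 6:55 AM + 4:00 = 10:55 AM on Jun 5.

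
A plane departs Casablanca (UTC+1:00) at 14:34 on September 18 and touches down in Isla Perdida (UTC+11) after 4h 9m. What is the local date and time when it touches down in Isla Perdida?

04:43 on Sep 19

Isla Perdida is 10:00 ahead of Casablanca.
After 4 hours and 9 minutes it is 18:43 in Casablanca.
Shift by the zone difference: 18:43 + 10:00 = 04:43 on Sep 19 in Isla Perdida.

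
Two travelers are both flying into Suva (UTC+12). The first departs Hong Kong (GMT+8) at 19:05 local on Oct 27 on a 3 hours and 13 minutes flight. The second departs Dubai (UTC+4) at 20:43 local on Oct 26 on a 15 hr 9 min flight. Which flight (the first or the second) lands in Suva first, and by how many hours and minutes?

the second, by 6 hours 26 minutes

Flight 1 in UTC: 19:05 − 8:00 = 11:05 on Oct 27.
+3 hours and 13 minutes → arrive 14:18 UTC on Oct 27.
Flight 2 in UTC: 20:43 − 4:00 = 16:43 on Oct 26.
+15 hours 9 minutes → arrive 07:52 UTC on Oct 27.
Flight 2 lands earlier by 6 hours 26 minutes.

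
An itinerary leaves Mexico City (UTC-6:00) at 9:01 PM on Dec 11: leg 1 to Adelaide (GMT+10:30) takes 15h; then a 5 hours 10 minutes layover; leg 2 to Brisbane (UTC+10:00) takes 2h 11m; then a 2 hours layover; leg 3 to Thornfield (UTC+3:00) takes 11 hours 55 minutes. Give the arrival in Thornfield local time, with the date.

Convert departure to UTC: 9:01 PM + 6:00 = 3:01 AM UTC on Dec 12.
Add 15 hours leg 1 → 6:01 PM UTC.
Add 5 hours 10 minutes layover in Adelaide → 11:11 PM UTC.
Add 2 hours and 11 minutes leg 2 → 1:22 AM UTC (Dec 13).
Add 2 hours layover in Brisbane → 3:22 AM UTC.
Add 11 hours and 55 minutes leg 3 → 3:17 PM UTC.
Thornfield is UTC+3:00, so local arrival = 3:17 PM + 3:00 = 6:17 PM on Dec 13.

6:17 PM on Dec 13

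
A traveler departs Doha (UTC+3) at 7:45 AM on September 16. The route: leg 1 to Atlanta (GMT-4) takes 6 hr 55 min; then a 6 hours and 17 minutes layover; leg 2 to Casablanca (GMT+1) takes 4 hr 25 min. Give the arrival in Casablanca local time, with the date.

11:22 PM on September 16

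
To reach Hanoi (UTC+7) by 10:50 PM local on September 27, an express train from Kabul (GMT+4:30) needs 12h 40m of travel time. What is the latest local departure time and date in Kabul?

Target arrival in UTC: 10:50 PM − 7:00 = 3:50 PM on Sep 27.
Subtract 12 hours 40 minutes → departure 3:10 AM UTC on Sep 27.
Kabul is UTC+4:30: 3:10 AM + 4:30 = 7:40 AM on Sep 27.

7:40 AM on Sep 27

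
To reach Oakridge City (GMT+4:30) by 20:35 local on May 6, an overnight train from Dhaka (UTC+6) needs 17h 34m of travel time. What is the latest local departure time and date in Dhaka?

04:31 on May 6

Target arrival in UTC: 20:35 − 4:30 = 16:05 on May 6.
Subtract 17 hours and 34 minutes → departure 22:31 UTC on May 5.
Dhaka is UTC+6:00: 22:31 + 6:00 = 04:31 on May 6.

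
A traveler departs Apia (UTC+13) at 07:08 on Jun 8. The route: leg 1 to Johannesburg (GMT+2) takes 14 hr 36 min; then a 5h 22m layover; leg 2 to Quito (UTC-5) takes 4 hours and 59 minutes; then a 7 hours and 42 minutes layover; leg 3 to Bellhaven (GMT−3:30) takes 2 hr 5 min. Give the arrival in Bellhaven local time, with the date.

Convert departure to UTC: 07:08 − 13:00 = 18:08 UTC on Jun 7.
Add 14 hours and 36 minutes leg 1 → 08:44 UTC (Jun 8).
Add 5 hours and 22 minutes layover in Johannesburg → 14:06 UTC.
Add 4 hours 59 minutes leg 2 → 19:05 UTC.
Add 7 hours 42 minutes layover in Quito → 02:47 UTC (Jun 9).
Add 2 hours and 5 minutes leg 3 → 04:52 UTC.
Bellhaven is UTC−3:30, so local arrival = 04:52 − 3:30 = 01:22 on Jun 9.

01:22 on June 9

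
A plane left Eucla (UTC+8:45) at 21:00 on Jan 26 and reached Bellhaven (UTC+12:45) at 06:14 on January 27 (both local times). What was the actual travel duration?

5 hours 14 minutes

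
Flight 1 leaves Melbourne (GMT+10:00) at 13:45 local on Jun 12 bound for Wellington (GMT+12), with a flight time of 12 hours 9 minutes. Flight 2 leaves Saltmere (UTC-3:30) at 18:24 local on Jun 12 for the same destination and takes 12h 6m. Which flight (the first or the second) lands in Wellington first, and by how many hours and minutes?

the first, by 18 hours 6 minutes

Flight 1 in UTC: 13:45 − 10:00 = 03:45 on Jun 12.
+12 hours and 9 minutes → arrive 15:54 UTC on Jun 12.
Flight 2 in UTC: 18:24 + 3:30 = 21:54 on Jun 12.
+12 hours and 6 minutes → arrive 10:00 UTC on Jun 13.
Flight 1 lands earlier by 18 hours 6 minutes.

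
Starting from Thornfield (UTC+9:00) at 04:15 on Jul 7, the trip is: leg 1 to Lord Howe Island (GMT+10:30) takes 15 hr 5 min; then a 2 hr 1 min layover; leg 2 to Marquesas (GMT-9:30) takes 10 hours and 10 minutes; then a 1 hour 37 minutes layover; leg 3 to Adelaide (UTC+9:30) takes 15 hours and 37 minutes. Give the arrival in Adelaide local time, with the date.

Convert departure to UTC: 04:15 − 9:00 = 19:15 UTC on Jul 6.
Add 15 hours and 5 minutes leg 1 → 10:20 UTC (Jul 7).
Add 2 hours 1 minute layover in Lord Howe Island → 12:21 UTC.
Add 10 hours 10 minutes leg 2 → 22:31 UTC.
Add 1 hour 37 minutes layover in Marquesas → 00:08 UTC (Jul 8).
Add 15 hours and 37 minutes leg 3 → 15:45 UTC.
Adelaide is UTC+9:30, so local arrival = 15:45 + 9:30 = 01:15 on Jul 9.

01:15 on Jul 9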